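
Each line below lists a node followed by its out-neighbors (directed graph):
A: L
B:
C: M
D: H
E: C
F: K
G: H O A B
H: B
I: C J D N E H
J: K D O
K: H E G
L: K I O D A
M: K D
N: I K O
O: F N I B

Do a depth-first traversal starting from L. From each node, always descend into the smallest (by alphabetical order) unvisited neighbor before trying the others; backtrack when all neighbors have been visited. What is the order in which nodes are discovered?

Visit L
L → A
L → D
D → H
H → B
L → I
I → C
C → M
M → K
K → E
K → G
G → O
O → F
O → N
I → J

L → A → D → H → B → I → C → M → K → E → G → O → F → N → J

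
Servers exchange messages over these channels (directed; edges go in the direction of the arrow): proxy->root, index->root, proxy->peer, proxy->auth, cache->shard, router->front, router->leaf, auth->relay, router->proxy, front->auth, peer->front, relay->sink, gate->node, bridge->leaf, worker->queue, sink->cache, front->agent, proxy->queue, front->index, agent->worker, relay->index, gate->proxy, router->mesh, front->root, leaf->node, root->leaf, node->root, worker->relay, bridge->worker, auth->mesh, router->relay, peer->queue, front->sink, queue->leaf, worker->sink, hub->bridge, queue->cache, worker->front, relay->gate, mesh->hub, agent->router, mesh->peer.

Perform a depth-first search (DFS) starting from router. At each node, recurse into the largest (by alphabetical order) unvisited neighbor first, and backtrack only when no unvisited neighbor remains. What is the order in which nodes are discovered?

Visit router
router → relay
relay → sink
sink → cache
cache → shard
relay → index
index → root
root → leaf
leaf → node
relay → gate
gate → proxy
proxy → queue
proxy → peer
peer → front
front → auth
auth → mesh
mesh → hub
hub → bridge
bridge → worker
front → agent

router → relay → sink → cache → shard → index → root → leaf → node → gate → proxy → queue → peer → front → auth → mesh → hub → bridge → worker → agent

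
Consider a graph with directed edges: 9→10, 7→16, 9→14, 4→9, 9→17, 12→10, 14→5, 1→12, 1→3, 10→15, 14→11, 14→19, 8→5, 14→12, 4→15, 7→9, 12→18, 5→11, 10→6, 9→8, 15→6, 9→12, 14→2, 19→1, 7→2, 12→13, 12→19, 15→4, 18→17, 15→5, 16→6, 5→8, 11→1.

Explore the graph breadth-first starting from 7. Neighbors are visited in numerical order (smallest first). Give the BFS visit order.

Visit 7; enqueue 2, 9, 16 → queue [2, 9, 16]
Visit 2 → queue [9, 16]
Visit 9; enqueue 8, 10, 12, 14, 17 → queue [16, 8, 10, 12, 14, 17]
Visit 16; enqueue 6 → queue [8, 10, 12, 14, 17, 6]
Visit 8; enqueue 5 → queue [10, 12, 14, 17, 6, 5]
Visit 10; enqueue 15 → queue [12, 14, 17, 6, 5, 15]
Visit 12; enqueue 13, 18, 19 → queue [14, 17, 6, 5, 15, 13, 18, 19]
Visit 14; enqueue 11 → queue [17, 6, 5, 15, 13, 18, 19, 11]
Visit 17 → queue [6, 5, 15, 13, 18, 19, 11]
Visit 6 → queue [5, 15, 13, 18, 19, 11]
Visit 5 → queue [15, 13, 18, 19, 11]
Visit 15; enqueue 4 → queue [13, 18, 19, 11, 4]
Visit 13 → queue [18, 19, 11, 4]
Visit 18 → queue [19, 11, 4]
Visit 19; enqueue 1 → queue [11, 4, 1]
Visit 11 → queue [4, 1]
Visit 4 → queue [1]
Visit 1; enqueue 3 → queue [3]
Visit 3 → queue []

7, 2, 9, 16, 8, 10, 12, 14, 17, 6, 5, 15, 13, 18, 19, 11, 4, 1, 3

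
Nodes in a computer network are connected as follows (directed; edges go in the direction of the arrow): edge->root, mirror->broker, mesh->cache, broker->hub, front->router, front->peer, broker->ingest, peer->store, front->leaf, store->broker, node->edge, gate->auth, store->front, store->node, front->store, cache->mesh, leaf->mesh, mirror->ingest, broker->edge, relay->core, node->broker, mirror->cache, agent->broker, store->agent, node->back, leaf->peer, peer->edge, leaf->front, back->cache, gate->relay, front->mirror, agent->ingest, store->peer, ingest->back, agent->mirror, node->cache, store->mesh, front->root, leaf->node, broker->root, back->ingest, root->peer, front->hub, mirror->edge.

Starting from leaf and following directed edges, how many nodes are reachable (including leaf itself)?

16

BFS from leaf visits: leaf, front, mesh, node, peer, hub, mirror, root, router, store, cache, back, broker, edge, ingest, agent
Reachable nodes: 16 of 20 total.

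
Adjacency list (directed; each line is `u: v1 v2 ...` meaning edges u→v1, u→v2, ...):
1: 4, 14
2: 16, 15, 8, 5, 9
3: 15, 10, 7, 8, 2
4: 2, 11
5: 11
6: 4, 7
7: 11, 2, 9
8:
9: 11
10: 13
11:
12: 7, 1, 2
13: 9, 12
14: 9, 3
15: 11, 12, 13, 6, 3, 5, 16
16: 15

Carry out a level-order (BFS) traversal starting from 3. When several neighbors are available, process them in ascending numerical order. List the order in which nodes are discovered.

Visit 3; enqueue 2, 7, 8, 10, 15 → queue [2, 7, 8, 10, 15]
Visit 2; enqueue 5, 9, 16 → queue [7, 8, 10, 15, 5, 9, 16]
Visit 7; enqueue 11 → queue [8, 10, 15, 5, 9, 16, 11]
Visit 8 → queue [10, 15, 5, 9, 16, 11]
Visit 10; enqueue 13 → queue [15, 5, 9, 16, 11, 13]
Visit 15; enqueue 6, 12 → queue [5, 9, 16, 11, 13, 6, 12]
Visit 5 → queue [9, 16, 11, 13, 6, 12]
Visit 9 → queue [16, 11, 13, 6, 12]
Visit 16 → queue [11, 13, 6, 12]
Visit 11 → queue [13, 6, 12]
Visit 13 → queue [6, 12]
Visit 6; enqueue 4 → queue [12, 4]
Visit 12; enqueue 1 → queue [4, 1]
Visit 4 → queue [1]
Visit 1; enqueue 14 → queue [14]
Visit 14 → queue []

3 -> 2 -> 7 -> 8 -> 10 -> 15 -> 5 -> 9 -> 16 -> 11 -> 13 -> 6 -> 12 -> 4 -> 1 -> 14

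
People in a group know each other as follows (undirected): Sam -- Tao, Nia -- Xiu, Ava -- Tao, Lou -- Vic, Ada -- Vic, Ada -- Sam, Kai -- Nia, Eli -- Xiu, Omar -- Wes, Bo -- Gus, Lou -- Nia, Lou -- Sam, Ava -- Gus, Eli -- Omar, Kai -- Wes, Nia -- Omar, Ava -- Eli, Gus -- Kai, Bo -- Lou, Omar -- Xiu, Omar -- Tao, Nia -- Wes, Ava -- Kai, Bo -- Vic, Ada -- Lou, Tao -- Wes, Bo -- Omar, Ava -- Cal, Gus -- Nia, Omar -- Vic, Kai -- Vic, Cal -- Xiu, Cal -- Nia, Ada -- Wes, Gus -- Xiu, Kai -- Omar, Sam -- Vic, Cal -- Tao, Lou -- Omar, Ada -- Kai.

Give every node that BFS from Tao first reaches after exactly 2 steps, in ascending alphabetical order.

Level 0: Tao
Level 1: Ava, Cal, Omar, Sam, Wes
Level 2: Ada, Bo, Eli, Gus, Kai, Lou, Nia, Vic, Xiu

Ada, Bo, Eli, Gus, Kai, Lou, Nia, Vic, Xiu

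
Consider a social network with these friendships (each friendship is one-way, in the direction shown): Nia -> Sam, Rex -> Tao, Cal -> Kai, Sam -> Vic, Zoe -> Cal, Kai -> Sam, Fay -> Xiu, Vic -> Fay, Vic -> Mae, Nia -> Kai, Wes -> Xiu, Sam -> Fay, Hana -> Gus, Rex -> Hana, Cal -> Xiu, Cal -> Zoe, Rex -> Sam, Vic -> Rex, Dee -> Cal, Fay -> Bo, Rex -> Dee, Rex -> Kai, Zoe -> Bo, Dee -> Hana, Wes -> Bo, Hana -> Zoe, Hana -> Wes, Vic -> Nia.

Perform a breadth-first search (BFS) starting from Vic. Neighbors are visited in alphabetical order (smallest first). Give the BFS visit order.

Vic, Fay, Mae, Nia, Rex, Bo, Xiu, Kai, Sam, Dee, Hana, Tao, Cal, Gus, Wes, Zoe

Visit Vic; enqueue Fay, Mae, Nia, Rex → queue [Fay, Mae, Nia, Rex]
Visit Fay; enqueue Bo, Xiu → queue [Mae, Nia, Rex, Bo, Xiu]
Visit Mae → queue [Nia, Rex, Bo, Xiu]
Visit Nia; enqueue Kai, Sam → queue [Rex, Bo, Xiu, Kai, Sam]
Visit Rex; enqueue Dee, Hana, Tao → queue [Bo, Xiu, Kai, Sam, Dee, Hana, Tao]
Visit Bo → queue [Xiu, Kai, Sam, Dee, Hana, Tao]
Visit Xiu → queue [Kai, Sam, Dee, Hana, Tao]
Visit Kai → queue [Sam, Dee, Hana, Tao]
Visit Sam → queue [Dee, Hana, Tao]
Visit Dee; enqueue Cal → queue [Hana, Tao, Cal]
Visit Hana; enqueue Gus, Wes, Zoe → queue [Tao, Cal, Gus, Wes, Zoe]
Visit Tao → queue [Cal, Gus, Wes, Zoe]
Visit Cal → queue [Gus, Wes, Zoe]
Visit Gus → queue [Wes, Zoe]
Visit Wes → queue [Zoe]
Visit Zoe → queue []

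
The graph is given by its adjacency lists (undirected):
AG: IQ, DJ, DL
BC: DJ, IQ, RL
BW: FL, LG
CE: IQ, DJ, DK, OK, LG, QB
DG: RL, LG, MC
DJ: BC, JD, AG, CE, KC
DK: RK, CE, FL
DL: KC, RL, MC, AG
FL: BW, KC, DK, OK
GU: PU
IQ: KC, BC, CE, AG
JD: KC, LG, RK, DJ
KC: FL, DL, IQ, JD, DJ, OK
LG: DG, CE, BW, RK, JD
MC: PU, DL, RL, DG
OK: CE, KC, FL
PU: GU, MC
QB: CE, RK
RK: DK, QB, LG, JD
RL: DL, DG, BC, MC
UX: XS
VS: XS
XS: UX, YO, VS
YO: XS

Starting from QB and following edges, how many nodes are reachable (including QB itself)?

20

BFS from QB visits: QB, CE, RK, IQ, DJ, DK, OK, LG, JD, KC, BC, AG, FL, DG, BW, DL, RL, MC, PU, GU
Reachable nodes: 20 of 24 total.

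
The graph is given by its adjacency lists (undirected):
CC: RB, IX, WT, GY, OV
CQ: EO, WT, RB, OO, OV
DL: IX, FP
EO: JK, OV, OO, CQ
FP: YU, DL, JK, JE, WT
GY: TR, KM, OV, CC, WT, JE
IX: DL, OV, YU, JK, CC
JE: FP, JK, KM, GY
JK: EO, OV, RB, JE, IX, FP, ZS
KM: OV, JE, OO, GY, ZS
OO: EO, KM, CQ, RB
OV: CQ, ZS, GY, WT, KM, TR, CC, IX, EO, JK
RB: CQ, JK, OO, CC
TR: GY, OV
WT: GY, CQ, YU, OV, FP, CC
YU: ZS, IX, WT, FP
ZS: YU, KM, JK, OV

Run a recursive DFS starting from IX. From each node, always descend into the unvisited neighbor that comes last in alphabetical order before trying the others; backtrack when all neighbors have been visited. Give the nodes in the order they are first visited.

IX, YU, ZS, OV, WT, GY, TR, KM, OO, RB, JK, JE, FP, DL, EO, CQ, CC

Visit IX
IX → YU
YU → ZS
ZS → OV
OV → WT
WT → GY
GY → TR
GY → KM
KM → OO
OO → RB
RB → JK
JK → JE
JE → FP
FP → DL
JK → EO
EO → CQ
RB → CC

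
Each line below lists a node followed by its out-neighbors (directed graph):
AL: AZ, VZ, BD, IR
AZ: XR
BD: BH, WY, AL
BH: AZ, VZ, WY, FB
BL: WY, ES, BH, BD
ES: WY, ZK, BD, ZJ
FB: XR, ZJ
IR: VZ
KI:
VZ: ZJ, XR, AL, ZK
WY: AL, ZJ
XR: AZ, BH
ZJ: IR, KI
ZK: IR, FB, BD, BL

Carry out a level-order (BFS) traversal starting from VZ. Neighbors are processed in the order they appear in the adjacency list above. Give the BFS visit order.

VZ, ZJ, XR, AL, ZK, IR, KI, AZ, BH, BD, FB, BL, WY, ES

Visit VZ; enqueue ZJ, XR, AL, ZK → queue [ZJ, XR, AL, ZK]
Visit ZJ; enqueue IR, KI → queue [XR, AL, ZK, IR, KI]
Visit XR; enqueue AZ, BH → queue [AL, ZK, IR, KI, AZ, BH]
Visit AL; enqueue BD → queue [ZK, IR, KI, AZ, BH, BD]
Visit ZK; enqueue FB, BL → queue [IR, KI, AZ, BH, BD, FB, BL]
Visit IR → queue [KI, AZ, BH, BD, FB, BL]
Visit KI → queue [AZ, BH, BD, FB, BL]
Visit AZ → queue [BH, BD, FB, BL]
Visit BH; enqueue WY → queue [BD, FB, BL, WY]
Visit BD → queue [FB, BL, WY]
Visit FB → queue [BL, WY]
Visit BL; enqueue ES → queue [WY, ES]
Visit WY → queue [ES]
Visit ES → queue []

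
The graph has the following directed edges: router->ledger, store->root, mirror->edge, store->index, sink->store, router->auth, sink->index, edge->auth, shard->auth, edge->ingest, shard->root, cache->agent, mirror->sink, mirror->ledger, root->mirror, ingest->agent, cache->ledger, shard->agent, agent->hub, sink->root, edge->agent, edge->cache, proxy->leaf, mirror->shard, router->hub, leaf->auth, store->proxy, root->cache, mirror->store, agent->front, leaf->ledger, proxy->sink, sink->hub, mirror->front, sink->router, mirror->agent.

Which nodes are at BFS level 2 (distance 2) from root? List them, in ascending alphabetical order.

agent, edge, front, ledger, shard, sink, store

Level 0: root
Level 1: cache, mirror
Level 2: agent, edge, front, ledger, shard, sink, store
Level 3: auth, hub, index, ingest, proxy, router
Level 4: leaf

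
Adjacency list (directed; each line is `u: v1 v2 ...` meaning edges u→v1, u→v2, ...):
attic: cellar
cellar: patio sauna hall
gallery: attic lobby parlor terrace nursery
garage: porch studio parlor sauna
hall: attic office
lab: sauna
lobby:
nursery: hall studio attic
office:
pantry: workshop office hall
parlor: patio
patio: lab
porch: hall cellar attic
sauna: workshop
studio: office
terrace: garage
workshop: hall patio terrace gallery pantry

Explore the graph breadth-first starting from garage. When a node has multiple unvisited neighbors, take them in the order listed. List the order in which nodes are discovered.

garage, porch, studio, parlor, sauna, hall, cellar, attic, office, patio, workshop, lab, terrace, gallery, pantry, lobby, nursery

Visit garage; enqueue porch, studio, parlor, sauna → queue [porch, studio, parlor, sauna]
Visit porch; enqueue hall, cellar, attic → queue [studio, parlor, sauna, hall, cellar, attic]
Visit studio; enqueue office → queue [parlor, sauna, hall, cellar, attic, office]
Visit parlor; enqueue patio → queue [sauna, hall, cellar, attic, office, patio]
Visit sauna; enqueue workshop → queue [hall, cellar, attic, office, patio, workshop]
Visit hall → queue [cellar, attic, office, patio, workshop]
Visit cellar → queue [attic, office, patio, workshop]
Visit attic → queue [office, patio, workshop]
Visit office → queue [patio, workshop]
Visit patio; enqueue lab → queue [workshop, lab]
Visit workshop; enqueue terrace, gallery, pantry → queue [lab, terrace, gallery, pantry]
Visit lab → queue [terrace, gallery, pantry]
Visit terrace → queue [gallery, pantry]
Visit gallery; enqueue lobby, nursery → queue [pantry, lobby, nursery]
Visit pantry → queue [lobby, nursery]
Visit lobby → queue [nursery]
Visit nursery → queue []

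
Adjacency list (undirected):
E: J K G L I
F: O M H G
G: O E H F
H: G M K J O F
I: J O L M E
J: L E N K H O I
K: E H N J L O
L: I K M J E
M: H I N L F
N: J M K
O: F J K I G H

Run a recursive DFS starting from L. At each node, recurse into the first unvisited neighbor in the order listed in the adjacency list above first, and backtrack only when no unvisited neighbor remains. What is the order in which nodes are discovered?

Visit L
L → I
I → J
J → E
E → K
K → H
H → G
G → O
O → F
F → M
M → N

L → I → J → E → K → H → G → O → F → M → N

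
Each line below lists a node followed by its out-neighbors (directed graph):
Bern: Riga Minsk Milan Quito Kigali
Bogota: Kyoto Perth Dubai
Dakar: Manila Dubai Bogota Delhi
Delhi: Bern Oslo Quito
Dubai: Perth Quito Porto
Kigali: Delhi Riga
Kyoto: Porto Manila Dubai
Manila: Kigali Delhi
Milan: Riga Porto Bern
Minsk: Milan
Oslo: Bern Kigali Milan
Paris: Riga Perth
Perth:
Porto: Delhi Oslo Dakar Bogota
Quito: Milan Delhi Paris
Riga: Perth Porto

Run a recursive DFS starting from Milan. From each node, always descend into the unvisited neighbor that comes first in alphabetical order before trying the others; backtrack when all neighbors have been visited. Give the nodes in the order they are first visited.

Milan → Bern → Kigali → Delhi → Oslo → Quito → Paris → Perth → Riga → Porto → Bogota → Dubai → Kyoto → Manila → Dakar → Minsk

Visit Milan
Milan → Bern
Bern → Kigali
Kigali → Delhi
Delhi → Oslo
Delhi → Quito
Quito → Paris
Paris → Perth
Paris → Riga
Riga → Porto
Porto → Bogota
Bogota → Dubai
Bogota → Kyoto
Kyoto → Manila
Porto → Dakar
Bern → Minsk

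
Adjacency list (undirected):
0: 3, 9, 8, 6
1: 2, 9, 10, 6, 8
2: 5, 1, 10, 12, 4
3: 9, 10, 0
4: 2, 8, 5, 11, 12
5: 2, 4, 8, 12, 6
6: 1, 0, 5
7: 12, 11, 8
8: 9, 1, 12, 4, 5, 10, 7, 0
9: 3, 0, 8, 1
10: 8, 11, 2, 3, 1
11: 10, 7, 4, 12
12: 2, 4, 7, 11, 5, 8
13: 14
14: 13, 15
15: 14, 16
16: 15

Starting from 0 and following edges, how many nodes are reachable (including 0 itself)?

13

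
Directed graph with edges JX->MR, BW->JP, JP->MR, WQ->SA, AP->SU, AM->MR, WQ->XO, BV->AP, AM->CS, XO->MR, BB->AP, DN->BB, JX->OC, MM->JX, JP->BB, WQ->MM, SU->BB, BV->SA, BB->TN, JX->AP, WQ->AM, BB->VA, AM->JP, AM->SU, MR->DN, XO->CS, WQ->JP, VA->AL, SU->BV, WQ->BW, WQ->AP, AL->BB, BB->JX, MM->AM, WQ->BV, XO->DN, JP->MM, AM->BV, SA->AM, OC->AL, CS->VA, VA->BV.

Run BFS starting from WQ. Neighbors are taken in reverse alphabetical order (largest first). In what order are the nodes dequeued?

WQ -> XO -> SA -> MM -> JP -> BW -> BV -> AP -> AM -> MR -> DN -> CS -> JX -> BB -> SU -> VA -> OC -> TN -> AL

Visit WQ; enqueue XO, SA, MM, JP, BW, BV, AP, AM → queue [XO, SA, MM, JP, BW, BV, AP, AM]
Visit XO; enqueue MR, DN, CS → queue [SA, MM, JP, BW, BV, AP, AM, MR, DN, CS]
Visit SA → queue [MM, JP, BW, BV, AP, AM, MR, DN, CS]
Visit MM; enqueue JX → queue [JP, BW, BV, AP, AM, MR, DN, CS, JX]
Visit JP; enqueue BB → queue [BW, BV, AP, AM, MR, DN, CS, JX, BB]
Visit BW → queue [BV, AP, AM, MR, DN, CS, JX, BB]
Visit BV → queue [AP, AM, MR, DN, CS, JX, BB]
Visit AP; enqueue SU → queue [AM, MR, DN, CS, JX, BB, SU]
Visit AM → queue [MR, DN, CS, JX, BB, SU]
Visit MR → queue [DN, CS, JX, BB, SU]
Visit DN → queue [CS, JX, BB, SU]
Visit CS; enqueue VA → queue [JX, BB, SU, VA]
Visit JX; enqueue OC → queue [BB, SU, VA, OC]
Visit BB; enqueue TN → queue [SU, VA, OC, TN]
Visit SU → queue [VA, OC, TN]
Visit VA; enqueue AL → queue [OC, TN, AL]
Visit OC → queue [TN, AL]
Visit TN → queue [AL]
Visit AL → queue []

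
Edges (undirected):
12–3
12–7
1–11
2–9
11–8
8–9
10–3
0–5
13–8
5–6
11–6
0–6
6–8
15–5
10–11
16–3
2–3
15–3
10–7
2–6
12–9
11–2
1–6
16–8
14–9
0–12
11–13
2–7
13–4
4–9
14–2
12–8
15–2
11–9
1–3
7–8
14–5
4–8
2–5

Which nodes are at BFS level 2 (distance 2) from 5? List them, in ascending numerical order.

Level 0: 5
Level 1: 0, 2, 6, 14, 15
Level 2: 1, 3, 7, 8, 9, 11, 12
Level 3: 4, 10, 13, 16

1, 3, 7, 8, 9, 11, 12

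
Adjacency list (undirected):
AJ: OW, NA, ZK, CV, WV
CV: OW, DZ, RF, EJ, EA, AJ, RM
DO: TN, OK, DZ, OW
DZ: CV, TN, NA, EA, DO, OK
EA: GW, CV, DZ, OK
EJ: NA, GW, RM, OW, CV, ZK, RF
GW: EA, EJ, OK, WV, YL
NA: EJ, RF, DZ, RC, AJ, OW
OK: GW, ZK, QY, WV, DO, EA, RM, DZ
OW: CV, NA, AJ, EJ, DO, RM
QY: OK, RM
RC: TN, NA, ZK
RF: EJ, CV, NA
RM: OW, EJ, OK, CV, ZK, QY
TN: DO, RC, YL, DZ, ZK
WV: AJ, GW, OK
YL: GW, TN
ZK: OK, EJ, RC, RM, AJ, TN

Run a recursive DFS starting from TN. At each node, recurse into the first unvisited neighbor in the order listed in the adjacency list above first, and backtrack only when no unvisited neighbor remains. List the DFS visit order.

TN, DO, OK, GW, EA, CV, OW, NA, EJ, RM, ZK, RC, AJ, WV, QY, RF, DZ, YL

Visit TN
TN → DO
DO → OK
OK → GW
GW → EA
EA → CV
CV → OW
OW → NA
NA → EJ
EJ → RM
RM → ZK
ZK → RC
ZK → AJ
AJ → WV
RM → QY
EJ → RF
NA → DZ
GW → YL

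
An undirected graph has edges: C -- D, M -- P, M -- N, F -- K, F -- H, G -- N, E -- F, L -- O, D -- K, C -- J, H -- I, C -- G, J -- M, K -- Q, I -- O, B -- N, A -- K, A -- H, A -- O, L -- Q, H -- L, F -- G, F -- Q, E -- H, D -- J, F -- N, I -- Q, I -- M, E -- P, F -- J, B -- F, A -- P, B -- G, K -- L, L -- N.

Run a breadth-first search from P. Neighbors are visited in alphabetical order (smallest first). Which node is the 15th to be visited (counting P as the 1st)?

B

Visit P; enqueue A, E, M → queue [A, E, M]
Visit A; enqueue H, K, O → queue [E, M, H, K, O]
Visit E; enqueue F → queue [M, H, K, O, F]
Visit M; enqueue I, J, N → queue [H, K, O, F, I, J, N]
Visit H; enqueue L → queue [K, O, F, I, J, N, L]
Visit K; enqueue D, Q → queue [O, F, I, J, N, L, D, Q]
Visit O → queue [F, I, J, N, L, D, Q]
Visit F; enqueue B, G → queue [I, J, N, L, D, Q, B, G]
Visit I → queue [J, N, L, D, Q, B, G]
Visit J; enqueue C → queue [N, L, D, Q, B, G, C]
Visit N → queue [L, D, Q, B, G, C]
Visit L → queue [D, Q, B, G, C]
Visit D → queue [Q, B, G, C]
Visit Q → queue [B, G, C]
Visit B → queue [G, C]
Visit G → queue [C]
Visit C → queue []

Visit order: P, A, E, M, H, K, O, F, I, J, N, L, D, Q, B, G, C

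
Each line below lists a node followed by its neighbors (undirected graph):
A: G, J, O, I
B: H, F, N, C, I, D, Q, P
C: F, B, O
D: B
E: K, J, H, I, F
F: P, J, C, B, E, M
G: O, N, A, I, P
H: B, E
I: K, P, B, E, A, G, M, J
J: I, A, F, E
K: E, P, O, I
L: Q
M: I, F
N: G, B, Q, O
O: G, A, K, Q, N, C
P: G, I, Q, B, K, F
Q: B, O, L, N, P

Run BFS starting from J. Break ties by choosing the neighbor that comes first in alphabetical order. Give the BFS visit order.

Visit J; enqueue A, E, F, I → queue [A, E, F, I]
Visit A; enqueue G, O → queue [E, F, I, G, O]
Visit E; enqueue H, K → queue [F, I, G, O, H, K]
Visit F; enqueue B, C, M, P → queue [I, G, O, H, K, B, C, M, P]
Visit I → queue [G, O, H, K, B, C, M, P]
Visit G; enqueue N → queue [O, H, K, B, C, M, P, N]
Visit O; enqueue Q → queue [H, K, B, C, M, P, N, Q]
Visit H → queue [K, B, C, M, P, N, Q]
Visit K → queue [B, C, M, P, N, Q]
Visit B; enqueue D → queue [C, M, P, N, Q, D]
Visit C → queue [M, P, N, Q, D]
Visit M → queue [P, N, Q, D]
Visit P → queue [N, Q, D]
Visit N → queue [Q, D]
Visit Q; enqueue L → queue [D, L]
Visit D → queue [L]
Visit L → queue []

J → A → E → F → I → G → O → H → K → B → C → M → P → N → Q → D → L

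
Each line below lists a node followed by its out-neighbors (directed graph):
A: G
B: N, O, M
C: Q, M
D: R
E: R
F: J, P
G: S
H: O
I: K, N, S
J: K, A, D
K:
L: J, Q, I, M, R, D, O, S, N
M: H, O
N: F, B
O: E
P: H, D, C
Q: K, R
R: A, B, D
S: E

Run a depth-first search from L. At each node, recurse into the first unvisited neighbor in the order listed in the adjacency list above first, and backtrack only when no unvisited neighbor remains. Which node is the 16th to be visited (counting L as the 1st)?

C

Visit L
L → J
J → K
J → A
A → G
G → S
S → E
E → R
R → B
B → N
N → F
F → P
P → H
H → O
P → D
P → C
C → Q
C → M
L → I

Visit order: L, J, K, A, G, S, E, R, B, N, F, P, H, O, D, C, Q, M, I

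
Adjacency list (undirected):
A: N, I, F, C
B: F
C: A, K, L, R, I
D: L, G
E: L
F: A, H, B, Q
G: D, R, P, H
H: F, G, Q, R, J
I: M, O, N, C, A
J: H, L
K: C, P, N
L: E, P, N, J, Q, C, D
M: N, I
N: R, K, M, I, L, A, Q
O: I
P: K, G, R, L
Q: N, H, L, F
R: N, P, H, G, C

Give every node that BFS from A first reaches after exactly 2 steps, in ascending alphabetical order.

B, H, K, L, M, O, Q, R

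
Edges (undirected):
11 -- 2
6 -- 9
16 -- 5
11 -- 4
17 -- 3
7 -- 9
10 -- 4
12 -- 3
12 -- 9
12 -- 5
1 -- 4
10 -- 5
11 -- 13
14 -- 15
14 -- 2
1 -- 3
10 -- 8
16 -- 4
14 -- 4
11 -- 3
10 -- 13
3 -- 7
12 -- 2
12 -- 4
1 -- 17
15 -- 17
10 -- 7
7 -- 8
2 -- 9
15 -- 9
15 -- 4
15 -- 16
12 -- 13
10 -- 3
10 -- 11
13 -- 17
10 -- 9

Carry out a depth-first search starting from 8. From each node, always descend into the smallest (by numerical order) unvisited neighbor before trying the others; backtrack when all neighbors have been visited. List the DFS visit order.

8, 7, 3, 1, 4, 10, 5, 12, 2, 9, 6, 15, 14, 16, 17, 13, 11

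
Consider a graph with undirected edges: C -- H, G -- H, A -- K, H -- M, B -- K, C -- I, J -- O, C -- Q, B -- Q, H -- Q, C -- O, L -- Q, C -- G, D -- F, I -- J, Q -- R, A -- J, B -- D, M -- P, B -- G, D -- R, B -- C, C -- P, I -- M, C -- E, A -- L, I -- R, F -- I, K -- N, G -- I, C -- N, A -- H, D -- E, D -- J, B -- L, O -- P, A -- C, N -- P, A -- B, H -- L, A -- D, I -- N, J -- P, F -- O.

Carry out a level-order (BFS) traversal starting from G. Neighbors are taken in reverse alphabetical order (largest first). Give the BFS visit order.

Visit G; enqueue I, H, C, B → queue [I, H, C, B]
Visit I; enqueue R, N, M, J, F → queue [H, C, B, R, N, M, J, F]
Visit H; enqueue Q, L, A → queue [C, B, R, N, M, J, F, Q, L, A]
Visit C; enqueue P, O, E → queue [B, R, N, M, J, F, Q, L, A, P, O, E]
Visit B; enqueue K, D → queue [R, N, M, J, F, Q, L, A, P, O, E, K, D]
Visit R → queue [N, M, J, F, Q, L, A, P, O, E, K, D]
Visit N → queue [M, J, F, Q, L, A, P, O, E, K, D]
Visit M → queue [J, F, Q, L, A, P, O, E, K, D]
Visit J → queue [F, Q, L, A, P, O, E, K, D]
Visit F → queue [Q, L, A, P, O, E, K, D]
Visit Q → queue [L, A, P, O, E, K, D]
Visit L → queue [A, P, O, E, K, D]
Visit A → queue [P, O, E, K, D]
Visit P → queue [O, E, K, D]
Visit O → queue [E, K, D]
Visit E → queue [K, D]
Visit K → queue [D]
Visit D → queue []

G, I, H, C, B, R, N, M, J, F, Q, L, A, P, O, E, K, D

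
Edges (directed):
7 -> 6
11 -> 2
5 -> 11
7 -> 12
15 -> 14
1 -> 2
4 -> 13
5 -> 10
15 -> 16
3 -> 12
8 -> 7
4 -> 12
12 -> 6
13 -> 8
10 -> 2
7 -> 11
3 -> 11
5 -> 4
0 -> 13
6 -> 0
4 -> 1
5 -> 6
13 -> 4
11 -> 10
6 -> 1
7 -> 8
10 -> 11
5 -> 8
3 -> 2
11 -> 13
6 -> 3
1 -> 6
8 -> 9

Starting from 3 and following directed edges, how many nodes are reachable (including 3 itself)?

13

BFS from 3 visits: 3, 12, 11, 2, 6, 13, 10, 1, 0, 8, 4, 9, 7
Reachable nodes: 13 of 17 total.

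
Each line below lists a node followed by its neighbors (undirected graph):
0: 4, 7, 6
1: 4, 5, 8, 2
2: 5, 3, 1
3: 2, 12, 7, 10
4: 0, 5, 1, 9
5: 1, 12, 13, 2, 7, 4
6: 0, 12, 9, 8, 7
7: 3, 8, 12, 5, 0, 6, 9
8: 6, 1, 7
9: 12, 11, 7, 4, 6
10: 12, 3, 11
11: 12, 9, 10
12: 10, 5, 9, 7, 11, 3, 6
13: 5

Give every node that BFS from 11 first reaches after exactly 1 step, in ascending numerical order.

9, 10, 12

Level 0: 11
Level 1: 9, 10, 12
Level 2: 3, 4, 5, 6, 7
Level 3: 0, 1, 2, 8, 13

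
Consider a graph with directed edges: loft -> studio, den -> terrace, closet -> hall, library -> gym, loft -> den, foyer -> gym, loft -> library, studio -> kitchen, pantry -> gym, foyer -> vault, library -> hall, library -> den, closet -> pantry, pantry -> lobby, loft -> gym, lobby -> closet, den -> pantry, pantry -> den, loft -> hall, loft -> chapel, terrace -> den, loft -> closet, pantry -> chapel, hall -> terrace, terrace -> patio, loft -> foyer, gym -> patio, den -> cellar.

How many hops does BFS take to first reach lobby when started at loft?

Level 0: loft
Level 1: chapel, closet, den, foyer, gym, hall, library, studio
Level 2: cellar, kitchen, pantry, patio, terrace, vault
Level 3: lobby
lobby first appears at level 3.

3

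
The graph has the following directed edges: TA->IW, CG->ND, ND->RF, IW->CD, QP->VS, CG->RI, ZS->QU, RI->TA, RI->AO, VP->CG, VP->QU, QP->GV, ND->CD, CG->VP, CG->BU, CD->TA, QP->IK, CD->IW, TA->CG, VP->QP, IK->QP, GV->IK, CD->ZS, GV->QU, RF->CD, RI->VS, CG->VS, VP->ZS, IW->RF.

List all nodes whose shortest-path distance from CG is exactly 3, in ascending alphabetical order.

GV, IK, IW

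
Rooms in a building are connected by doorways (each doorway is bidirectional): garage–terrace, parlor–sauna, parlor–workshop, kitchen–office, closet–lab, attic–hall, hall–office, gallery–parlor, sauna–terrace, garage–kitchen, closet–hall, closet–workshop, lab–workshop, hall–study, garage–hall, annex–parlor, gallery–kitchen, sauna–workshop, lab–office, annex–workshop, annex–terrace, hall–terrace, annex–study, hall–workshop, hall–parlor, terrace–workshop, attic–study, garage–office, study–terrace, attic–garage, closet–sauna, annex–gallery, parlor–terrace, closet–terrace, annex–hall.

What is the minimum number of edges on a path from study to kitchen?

Level 0: study
Level 1: annex, attic, hall, terrace
Level 2: closet, gallery, garage, office, parlor, sauna, workshop
Level 3: kitchen, lab
kitchen first appears at level 3.

3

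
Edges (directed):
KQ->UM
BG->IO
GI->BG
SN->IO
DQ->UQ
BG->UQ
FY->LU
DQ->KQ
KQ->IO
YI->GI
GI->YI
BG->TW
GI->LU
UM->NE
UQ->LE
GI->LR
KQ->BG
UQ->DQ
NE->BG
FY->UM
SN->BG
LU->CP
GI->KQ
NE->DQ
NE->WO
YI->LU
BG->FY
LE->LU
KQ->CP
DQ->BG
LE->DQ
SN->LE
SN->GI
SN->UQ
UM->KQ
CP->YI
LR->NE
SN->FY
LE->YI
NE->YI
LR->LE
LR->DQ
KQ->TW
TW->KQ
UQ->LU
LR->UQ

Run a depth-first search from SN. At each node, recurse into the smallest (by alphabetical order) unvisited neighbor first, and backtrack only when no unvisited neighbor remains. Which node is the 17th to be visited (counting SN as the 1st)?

LR

Visit SN
SN → BG
BG → FY
FY → LU
LU → CP
CP → YI
YI → GI
GI → KQ
KQ → IO
KQ → TW
KQ → UM
UM → NE
NE → DQ
DQ → UQ
UQ → LE
NE → WO
GI → LR

Visit order: SN, BG, FY, LU, CP, YI, GI, KQ, IO, TW, UM, NE, DQ, UQ, LE, WO, LR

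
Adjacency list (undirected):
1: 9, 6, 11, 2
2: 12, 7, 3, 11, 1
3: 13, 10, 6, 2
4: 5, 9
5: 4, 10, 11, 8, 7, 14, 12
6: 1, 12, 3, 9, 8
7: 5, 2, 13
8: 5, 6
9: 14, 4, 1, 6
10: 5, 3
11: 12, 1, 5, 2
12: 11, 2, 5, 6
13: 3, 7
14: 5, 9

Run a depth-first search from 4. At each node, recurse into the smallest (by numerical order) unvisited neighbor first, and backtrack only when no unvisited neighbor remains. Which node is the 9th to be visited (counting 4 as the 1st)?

Visit 4
4 → 5
5 → 7
7 → 2
2 → 1
1 → 6
6 → 3
3 → 10
3 → 13
6 → 8
6 → 9
9 → 14
6 → 12
12 → 11

Visit order: 4, 5, 7, 2, 1, 6, 3, 10, 13, 8, 9, 14, 12, 11

13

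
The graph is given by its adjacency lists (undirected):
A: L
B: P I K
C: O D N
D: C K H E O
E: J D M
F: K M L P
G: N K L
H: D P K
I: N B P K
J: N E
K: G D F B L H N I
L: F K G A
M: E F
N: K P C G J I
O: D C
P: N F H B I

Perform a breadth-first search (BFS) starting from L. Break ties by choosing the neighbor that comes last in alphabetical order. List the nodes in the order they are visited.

L → K → G → F → A → N → I → H → D → B → P → M → J → C → O → E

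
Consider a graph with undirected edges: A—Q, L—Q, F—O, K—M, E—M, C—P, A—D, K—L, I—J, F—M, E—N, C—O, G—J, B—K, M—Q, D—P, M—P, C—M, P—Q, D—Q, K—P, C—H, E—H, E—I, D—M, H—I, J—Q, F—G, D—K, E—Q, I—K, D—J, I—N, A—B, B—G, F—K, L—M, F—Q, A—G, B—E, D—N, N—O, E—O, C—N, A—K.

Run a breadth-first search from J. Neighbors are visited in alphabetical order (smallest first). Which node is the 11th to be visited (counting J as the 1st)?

B

Visit J; enqueue D, G, I, Q → queue [D, G, I, Q]
Visit D; enqueue A, K, M, N, P → queue [G, I, Q, A, K, M, N, P]
Visit G; enqueue B, F → queue [I, Q, A, K, M, N, P, B, F]
Visit I; enqueue E, H → queue [Q, A, K, M, N, P, B, F, E, H]
Visit Q; enqueue L → queue [A, K, M, N, P, B, F, E, H, L]
Visit A → queue [K, M, N, P, B, F, E, H, L]
Visit K → queue [M, N, P, B, F, E, H, L]
Visit M; enqueue C → queue [N, P, B, F, E, H, L, C]
Visit N; enqueue O → queue [P, B, F, E, H, L, C, O]
Visit P → queue [B, F, E, H, L, C, O]
Visit B → queue [F, E, H, L, C, O]
Visit F → queue [E, H, L, C, O]
Visit E → queue [H, L, C, O]
Visit H → queue [L, C, O]
Visit L → queue [C, O]
Visit C → queue [O]
Visit O → queue []

Visit order: J, D, G, I, Q, A, K, M, N, P, B, F, E, H, L, C, O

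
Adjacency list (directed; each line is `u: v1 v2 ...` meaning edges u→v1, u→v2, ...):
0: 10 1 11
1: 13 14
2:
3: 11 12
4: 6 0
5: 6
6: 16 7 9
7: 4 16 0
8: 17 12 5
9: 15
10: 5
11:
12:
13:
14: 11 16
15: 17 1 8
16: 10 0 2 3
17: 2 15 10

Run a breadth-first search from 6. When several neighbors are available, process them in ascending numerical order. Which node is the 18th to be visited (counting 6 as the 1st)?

14

Visit 6; enqueue 7, 9, 16 → queue [7, 9, 16]
Visit 7; enqueue 0, 4 → queue [9, 16, 0, 4]
Visit 9; enqueue 15 → queue [16, 0, 4, 15]
Visit 16; enqueue 2, 3, 10 → queue [0, 4, 15, 2, 3, 10]
Visit 0; enqueue 1, 11 → queue [4, 15, 2, 3, 10, 1, 11]
Visit 4 → queue [15, 2, 3, 10, 1, 11]
Visit 15; enqueue 8, 17 → queue [2, 3, 10, 1, 11, 8, 17]
Visit 2 → queue [3, 10, 1, 11, 8, 17]
Visit 3; enqueue 12 → queue [10, 1, 11, 8, 17, 12]
Visit 10; enqueue 5 → queue [1, 11, 8, 17, 12, 5]
Visit 1; enqueue 13, 14 → queue [11, 8, 17, 12, 5, 13, 14]
Visit 11 → queue [8, 17, 12, 5, 13, 14]
Visit 8 → queue [17, 12, 5, 13, 14]
Visit 17 → queue [12, 5, 13, 14]
Visit 12 → queue [5, 13, 14]
Visit 5 → queue [13, 14]
Visit 13 → queue [14]
Visit 14 → queue []

Visit order: 6, 7, 9, 16, 0, 4, 15, 2, 3, 10, 1, 11, 8, 17, 12, 5, 13, 14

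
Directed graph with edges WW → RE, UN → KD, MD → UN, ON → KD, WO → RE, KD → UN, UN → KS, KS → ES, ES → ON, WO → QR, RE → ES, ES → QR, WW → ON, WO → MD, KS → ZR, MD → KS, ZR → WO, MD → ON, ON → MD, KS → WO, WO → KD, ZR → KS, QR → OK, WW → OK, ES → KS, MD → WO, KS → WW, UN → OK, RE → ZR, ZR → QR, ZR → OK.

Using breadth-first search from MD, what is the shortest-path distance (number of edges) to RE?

2

Level 0: MD
Level 1: KS, ON, UN, WO
Level 2: ES, KD, OK, QR, RE, WW, ZR
RE first appears at level 2.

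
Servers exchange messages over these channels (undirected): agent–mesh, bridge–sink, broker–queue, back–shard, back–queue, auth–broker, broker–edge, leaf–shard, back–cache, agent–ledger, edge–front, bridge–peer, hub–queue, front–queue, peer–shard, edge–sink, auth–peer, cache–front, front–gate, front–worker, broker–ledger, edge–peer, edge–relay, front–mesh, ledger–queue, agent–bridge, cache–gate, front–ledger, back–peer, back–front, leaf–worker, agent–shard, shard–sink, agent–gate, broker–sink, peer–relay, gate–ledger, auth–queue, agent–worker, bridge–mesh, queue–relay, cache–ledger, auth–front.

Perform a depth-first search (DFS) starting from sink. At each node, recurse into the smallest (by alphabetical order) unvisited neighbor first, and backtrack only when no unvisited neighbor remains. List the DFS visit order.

sink, bridge, agent, gate, cache, back, front, auth, broker, edge, peer, relay, queue, hub, ledger, shard, leaf, worker, mesh

Visit sink
sink → bridge
bridge → agent
agent → gate
gate → cache
cache → back
back → front
front → auth
auth → broker
broker → edge
edge → peer
peer → relay
relay → queue
queue → hub
queue → ledger
peer → shard
shard → leaf
leaf → worker
front → mesh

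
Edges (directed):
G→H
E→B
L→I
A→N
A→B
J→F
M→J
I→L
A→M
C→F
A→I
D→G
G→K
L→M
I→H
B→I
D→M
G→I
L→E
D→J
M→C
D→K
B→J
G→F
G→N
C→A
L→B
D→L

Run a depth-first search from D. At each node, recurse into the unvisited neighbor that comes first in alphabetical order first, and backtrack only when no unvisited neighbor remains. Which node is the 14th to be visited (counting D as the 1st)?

Visit D
D → G
G → F
G → H
G → I
I → L
L → B
B → J
L → E
L → M
M → C
C → A
A → N
G → K

Visit order: D, G, F, H, I, L, B, J, E, M, C, A, N, K

K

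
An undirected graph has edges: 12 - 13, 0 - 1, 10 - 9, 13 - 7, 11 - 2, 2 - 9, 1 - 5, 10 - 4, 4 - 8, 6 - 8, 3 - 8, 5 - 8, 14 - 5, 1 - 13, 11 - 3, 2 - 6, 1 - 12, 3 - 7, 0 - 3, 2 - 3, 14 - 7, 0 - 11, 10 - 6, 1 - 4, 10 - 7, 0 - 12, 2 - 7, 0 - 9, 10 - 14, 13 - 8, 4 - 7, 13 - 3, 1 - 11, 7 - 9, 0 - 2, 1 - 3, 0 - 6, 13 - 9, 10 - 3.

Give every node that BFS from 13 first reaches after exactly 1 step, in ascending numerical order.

Level 0: 13
Level 1: 1, 3, 7, 8, 9, 12
Level 2: 0, 2, 4, 5, 6, 10, 11, 14

1, 3, 7, 8, 9, 12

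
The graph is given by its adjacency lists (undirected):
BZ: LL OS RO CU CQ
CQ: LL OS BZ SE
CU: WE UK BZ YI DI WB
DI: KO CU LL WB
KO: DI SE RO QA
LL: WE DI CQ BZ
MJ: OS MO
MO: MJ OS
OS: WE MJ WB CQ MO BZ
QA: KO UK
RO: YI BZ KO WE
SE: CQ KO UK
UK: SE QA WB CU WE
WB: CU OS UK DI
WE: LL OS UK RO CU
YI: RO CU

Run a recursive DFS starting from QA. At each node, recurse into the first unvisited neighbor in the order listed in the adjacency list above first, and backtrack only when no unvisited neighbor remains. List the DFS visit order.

Visit QA
QA → KO
KO → DI
DI → CU
CU → WE
WE → LL
LL → CQ
CQ → OS
OS → MJ
MJ → MO
OS → WB
WB → UK
UK → SE
OS → BZ
BZ → RO
RO → YI

QA → KO → DI → CU → WE → LL → CQ → OS → MJ → MO → WB → UK → SE → BZ → RO → YI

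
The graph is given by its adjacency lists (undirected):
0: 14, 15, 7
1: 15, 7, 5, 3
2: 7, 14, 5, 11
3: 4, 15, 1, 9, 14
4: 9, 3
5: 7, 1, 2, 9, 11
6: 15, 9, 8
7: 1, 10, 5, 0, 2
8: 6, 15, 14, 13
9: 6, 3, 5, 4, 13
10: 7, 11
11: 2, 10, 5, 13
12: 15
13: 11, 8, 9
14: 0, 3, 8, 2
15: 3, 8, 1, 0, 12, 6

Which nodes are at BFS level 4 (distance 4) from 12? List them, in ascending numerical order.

2, 10, 11

Level 0: 12
Level 1: 15
Level 2: 0, 1, 3, 6, 8
Level 3: 4, 5, 7, 9, 13, 14
Level 4: 2, 10, 11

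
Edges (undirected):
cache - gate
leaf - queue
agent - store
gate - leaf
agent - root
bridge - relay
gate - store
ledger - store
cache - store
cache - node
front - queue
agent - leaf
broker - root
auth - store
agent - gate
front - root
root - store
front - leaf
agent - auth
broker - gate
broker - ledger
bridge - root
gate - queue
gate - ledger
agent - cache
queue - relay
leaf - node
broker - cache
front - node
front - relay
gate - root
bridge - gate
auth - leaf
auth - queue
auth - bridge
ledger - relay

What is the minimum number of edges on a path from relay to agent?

3

Level 0: relay
Level 1: bridge, front, ledger, queue
Level 2: auth, broker, gate, leaf, node, root, store
Level 3: agent, cache
agent first appears at level 3.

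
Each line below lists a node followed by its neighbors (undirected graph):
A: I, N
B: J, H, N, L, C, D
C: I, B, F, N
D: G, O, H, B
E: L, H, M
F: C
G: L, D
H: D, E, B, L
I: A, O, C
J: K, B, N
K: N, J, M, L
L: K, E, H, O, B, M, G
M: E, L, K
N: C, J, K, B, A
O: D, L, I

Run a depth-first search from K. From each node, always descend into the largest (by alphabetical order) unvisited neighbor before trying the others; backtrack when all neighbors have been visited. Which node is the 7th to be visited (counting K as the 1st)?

I

Visit K
K → N
N → J
J → B
B → L
L → O
O → I
I → C
C → F
I → A
O → D
D → H
H → E
E → M
D → G

Visit order: K, N, J, B, L, O, I, C, F, A, D, H, E, M, G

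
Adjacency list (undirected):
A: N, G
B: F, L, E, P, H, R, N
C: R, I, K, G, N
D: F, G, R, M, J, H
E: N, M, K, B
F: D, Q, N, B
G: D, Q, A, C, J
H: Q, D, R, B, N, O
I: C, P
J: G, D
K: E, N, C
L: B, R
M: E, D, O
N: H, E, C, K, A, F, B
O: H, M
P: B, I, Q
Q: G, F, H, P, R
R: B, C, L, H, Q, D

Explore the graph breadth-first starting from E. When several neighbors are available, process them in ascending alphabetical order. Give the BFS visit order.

Visit E; enqueue B, K, M, N → queue [B, K, M, N]
Visit B; enqueue F, H, L, P, R → queue [K, M, N, F, H, L, P, R]
Visit K; enqueue C → queue [M, N, F, H, L, P, R, C]
Visit M; enqueue D, O → queue [N, F, H, L, P, R, C, D, O]
Visit N; enqueue A → queue [F, H, L, P, R, C, D, O, A]
Visit F; enqueue Q → queue [H, L, P, R, C, D, O, A, Q]
Visit H → queue [L, P, R, C, D, O, A, Q]
Visit L → queue [P, R, C, D, O, A, Q]
Visit P; enqueue I → queue [R, C, D, O, A, Q, I]
Visit R → queue [C, D, O, A, Q, I]
Visit C; enqueue G → queue [D, O, A, Q, I, G]
Visit D; enqueue J → queue [O, A, Q, I, G, J]
Visit O → queue [A, Q, I, G, J]
Visit A → queue [Q, I, G, J]
Visit Q → queue [I, G, J]
Visit I → queue [G, J]
Visit G → queue [J]
Visit J → queue []

E B K M N F H L P R C D O A Q I G J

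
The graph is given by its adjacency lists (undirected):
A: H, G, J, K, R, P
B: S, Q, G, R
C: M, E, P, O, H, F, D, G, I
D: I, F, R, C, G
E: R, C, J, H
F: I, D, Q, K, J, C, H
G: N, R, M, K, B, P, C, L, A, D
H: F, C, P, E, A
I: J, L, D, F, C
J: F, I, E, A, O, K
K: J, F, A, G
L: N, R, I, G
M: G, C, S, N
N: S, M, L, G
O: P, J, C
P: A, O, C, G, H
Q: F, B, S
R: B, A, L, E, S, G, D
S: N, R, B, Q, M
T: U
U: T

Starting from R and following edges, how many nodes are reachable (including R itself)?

19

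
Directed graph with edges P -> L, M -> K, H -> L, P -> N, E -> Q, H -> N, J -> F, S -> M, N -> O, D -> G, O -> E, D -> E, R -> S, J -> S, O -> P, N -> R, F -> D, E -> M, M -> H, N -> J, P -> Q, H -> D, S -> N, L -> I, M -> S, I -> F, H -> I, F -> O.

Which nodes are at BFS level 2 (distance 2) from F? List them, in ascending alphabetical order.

E, G, P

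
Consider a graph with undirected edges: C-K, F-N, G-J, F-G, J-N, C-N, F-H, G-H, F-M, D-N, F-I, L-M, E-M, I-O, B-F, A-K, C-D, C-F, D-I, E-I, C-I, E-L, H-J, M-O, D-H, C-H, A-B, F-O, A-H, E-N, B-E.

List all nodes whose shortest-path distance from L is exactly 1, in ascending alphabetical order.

Level 0: L
Level 1: E, M
Level 2: B, F, I, N, O
Level 3: A, C, D, G, H, J
Level 4: K

E, M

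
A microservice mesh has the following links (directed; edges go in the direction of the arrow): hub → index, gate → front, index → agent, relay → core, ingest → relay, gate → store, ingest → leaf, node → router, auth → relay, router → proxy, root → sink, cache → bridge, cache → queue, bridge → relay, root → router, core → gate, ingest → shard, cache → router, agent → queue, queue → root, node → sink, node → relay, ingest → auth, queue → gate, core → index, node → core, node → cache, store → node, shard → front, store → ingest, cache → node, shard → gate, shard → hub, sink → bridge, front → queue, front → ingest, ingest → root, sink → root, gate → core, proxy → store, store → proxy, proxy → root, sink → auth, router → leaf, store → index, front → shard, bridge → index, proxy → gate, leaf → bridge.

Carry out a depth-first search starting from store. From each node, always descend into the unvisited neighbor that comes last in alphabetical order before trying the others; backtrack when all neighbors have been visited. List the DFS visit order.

store, proxy, root, sink, bridge, relay, core, index, agent, queue, gate, front, shard, hub, ingest, leaf, auth, router, node, cache

Visit store
store → proxy
proxy → root
root → sink
sink → bridge
bridge → relay
relay → core
core → index
index → agent
agent → queue
queue → gate
gate → front
front → shard
shard → hub
front → ingest
ingest → leaf
ingest → auth
root → router
store → node
node → cache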